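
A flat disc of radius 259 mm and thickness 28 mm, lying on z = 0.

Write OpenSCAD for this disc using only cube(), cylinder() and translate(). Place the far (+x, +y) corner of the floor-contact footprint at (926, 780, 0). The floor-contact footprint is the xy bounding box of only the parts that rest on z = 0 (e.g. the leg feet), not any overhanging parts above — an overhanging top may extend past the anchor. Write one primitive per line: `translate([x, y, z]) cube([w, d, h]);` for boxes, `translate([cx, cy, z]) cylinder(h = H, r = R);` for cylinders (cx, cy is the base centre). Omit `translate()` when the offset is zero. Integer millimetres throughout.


translate([667, 521, 0]) cylinder(h = 28, r = 259);


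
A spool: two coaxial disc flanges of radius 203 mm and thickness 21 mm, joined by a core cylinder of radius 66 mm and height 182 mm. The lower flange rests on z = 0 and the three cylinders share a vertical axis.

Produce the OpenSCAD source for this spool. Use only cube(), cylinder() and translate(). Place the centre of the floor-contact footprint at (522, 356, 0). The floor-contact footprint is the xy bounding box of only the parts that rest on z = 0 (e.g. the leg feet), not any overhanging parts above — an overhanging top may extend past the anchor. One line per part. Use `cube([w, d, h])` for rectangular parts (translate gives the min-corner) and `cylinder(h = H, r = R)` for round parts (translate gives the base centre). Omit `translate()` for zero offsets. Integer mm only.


translate([522, 356, 0]) cylinder(h = 21, r = 203);
translate([522, 356, 21]) cylinder(h = 182, r = 66);
translate([522, 356, 203]) cylinder(h = 21, r = 203);


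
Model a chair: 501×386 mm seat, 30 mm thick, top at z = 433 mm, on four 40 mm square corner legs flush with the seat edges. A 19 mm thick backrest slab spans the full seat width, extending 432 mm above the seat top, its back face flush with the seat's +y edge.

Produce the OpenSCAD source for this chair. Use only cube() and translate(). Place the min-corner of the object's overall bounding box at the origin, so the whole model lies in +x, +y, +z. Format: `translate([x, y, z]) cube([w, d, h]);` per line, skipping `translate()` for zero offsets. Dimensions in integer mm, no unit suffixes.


translate([0, 0, 403]) cube([501, 386, 30]);
cube([40, 40, 403]);
translate([461, 0, 0]) cube([40, 40, 403]);
translate([0, 346, 0]) cube([40, 40, 403]);
translate([461, 346, 0]) cube([40, 40, 403]);
translate([0, 367, 433]) cube([501, 19, 432]);


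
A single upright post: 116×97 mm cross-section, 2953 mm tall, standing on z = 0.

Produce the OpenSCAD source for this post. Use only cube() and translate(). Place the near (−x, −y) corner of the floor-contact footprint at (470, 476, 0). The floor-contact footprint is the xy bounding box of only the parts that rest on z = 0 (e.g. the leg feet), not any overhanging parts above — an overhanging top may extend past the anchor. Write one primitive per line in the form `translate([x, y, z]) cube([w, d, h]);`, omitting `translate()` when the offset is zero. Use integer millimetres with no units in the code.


translate([470, 476, 0]) cube([116, 97, 2953]);


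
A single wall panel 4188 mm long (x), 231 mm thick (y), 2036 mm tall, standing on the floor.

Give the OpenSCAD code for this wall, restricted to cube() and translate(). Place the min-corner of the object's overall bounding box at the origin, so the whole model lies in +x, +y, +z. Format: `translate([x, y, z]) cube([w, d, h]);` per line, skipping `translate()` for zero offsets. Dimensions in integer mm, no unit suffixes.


cube([4188, 231, 2036]);


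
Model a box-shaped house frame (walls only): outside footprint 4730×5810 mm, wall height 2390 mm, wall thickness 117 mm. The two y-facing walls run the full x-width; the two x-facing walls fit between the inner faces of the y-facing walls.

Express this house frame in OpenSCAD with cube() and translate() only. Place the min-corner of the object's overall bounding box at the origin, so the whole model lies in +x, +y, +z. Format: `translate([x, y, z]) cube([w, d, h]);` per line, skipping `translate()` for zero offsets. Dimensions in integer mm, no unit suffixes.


cube([4730, 117, 2390]);
translate([0, 5693, 0]) cube([4730, 117, 2390]);
translate([0, 117, 0]) cube([117, 5576, 2390]);
translate([4613, 117, 0]) cube([117, 5576, 2390]);


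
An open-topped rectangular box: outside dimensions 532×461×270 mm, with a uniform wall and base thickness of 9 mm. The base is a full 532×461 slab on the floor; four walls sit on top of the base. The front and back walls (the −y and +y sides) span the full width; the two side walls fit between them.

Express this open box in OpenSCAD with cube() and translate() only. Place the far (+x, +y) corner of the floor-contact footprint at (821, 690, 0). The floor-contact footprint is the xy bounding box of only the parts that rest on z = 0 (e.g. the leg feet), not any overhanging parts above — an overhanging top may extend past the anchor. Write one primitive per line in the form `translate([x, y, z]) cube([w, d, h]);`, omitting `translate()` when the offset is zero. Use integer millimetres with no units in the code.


translate([289, 229, 0]) cube([532, 461, 9]);
translate([289, 229, 9]) cube([532, 9, 261]);
translate([289, 681, 9]) cube([532, 9, 261]);
translate([289, 238, 9]) cube([9, 443, 261]);
translate([812, 238, 9]) cube([9, 443, 261]);


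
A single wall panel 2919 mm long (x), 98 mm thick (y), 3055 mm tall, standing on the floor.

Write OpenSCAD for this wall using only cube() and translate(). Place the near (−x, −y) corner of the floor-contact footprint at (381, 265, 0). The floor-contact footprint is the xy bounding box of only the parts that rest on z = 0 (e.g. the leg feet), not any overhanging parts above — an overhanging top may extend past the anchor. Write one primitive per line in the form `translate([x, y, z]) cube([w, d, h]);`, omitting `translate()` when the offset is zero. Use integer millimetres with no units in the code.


translate([381, 265, 0]) cube([2919, 98, 3055]);


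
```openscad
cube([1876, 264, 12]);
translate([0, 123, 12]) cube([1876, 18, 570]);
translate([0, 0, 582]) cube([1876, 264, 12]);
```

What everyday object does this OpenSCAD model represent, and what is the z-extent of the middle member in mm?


An I-beam. The web height is 570 mm.

Two wide flanges with a thin centred web — an I-beam. Overall 594 mm minus two 12 mm flanges gives a web of 594 − 2·12 = 570 mm.


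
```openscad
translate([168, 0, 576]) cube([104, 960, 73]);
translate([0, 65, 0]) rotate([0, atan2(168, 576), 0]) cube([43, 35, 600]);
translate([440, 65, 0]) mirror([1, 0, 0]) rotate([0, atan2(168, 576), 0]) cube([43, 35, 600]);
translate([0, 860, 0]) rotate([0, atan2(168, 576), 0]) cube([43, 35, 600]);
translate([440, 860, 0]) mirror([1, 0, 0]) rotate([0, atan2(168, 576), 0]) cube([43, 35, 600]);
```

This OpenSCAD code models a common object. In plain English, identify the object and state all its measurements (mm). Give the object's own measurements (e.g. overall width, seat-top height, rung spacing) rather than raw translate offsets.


A sawhorse. A 104×960×73 mm beam (x, y, z) sits on two A-frame leg pairs. Each pair is two raked legs of 43×35 mm section (35 mm along y) splaying symmetrically in x. Each leg rises 576 mm vertically over 168 mm of horizontal reach and is 600 mm long along its own axis. Every leg's outer bottom edge rests on the floor and its outer top edge meets a bottom edge of the beam — the left legs (tilting toward +x) meet the beam's −x bottom edge, the right legs (their mirror images, tilting toward −x) meet its +x bottom edge — so the leg tops tuck under the beam, the beam's underside is 576 mm above the floor, and the feet are 440 mm apart outside-to-outside with the beam centred between them. The two leg pairs are set in 65 mm from either end of the beam.


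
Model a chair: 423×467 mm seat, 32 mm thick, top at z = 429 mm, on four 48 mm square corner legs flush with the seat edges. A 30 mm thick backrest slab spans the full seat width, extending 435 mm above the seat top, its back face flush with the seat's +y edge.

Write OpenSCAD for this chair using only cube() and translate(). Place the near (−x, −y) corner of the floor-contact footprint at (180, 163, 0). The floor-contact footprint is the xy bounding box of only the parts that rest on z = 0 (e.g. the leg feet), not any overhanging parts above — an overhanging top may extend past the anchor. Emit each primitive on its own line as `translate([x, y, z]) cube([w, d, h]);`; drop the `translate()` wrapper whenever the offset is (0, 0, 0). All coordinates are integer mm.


translate([180, 163, 397]) cube([423, 467, 32]);
translate([180, 163, 0]) cube([48, 48, 397]);
translate([555, 163, 0]) cube([48, 48, 397]);
translate([180, 582, 0]) cube([48, 48, 397]);
translate([555, 582, 0]) cube([48, 48, 397]);
translate([180, 600, 429]) cube([423, 30, 435]);


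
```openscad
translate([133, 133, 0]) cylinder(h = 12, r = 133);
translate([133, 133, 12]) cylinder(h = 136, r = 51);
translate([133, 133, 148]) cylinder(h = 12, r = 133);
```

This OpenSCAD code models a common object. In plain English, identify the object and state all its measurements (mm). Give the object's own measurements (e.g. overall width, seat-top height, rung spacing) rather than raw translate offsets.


A spool: two coaxial disc flanges of radius 133 mm and thickness 12 mm, joined by a core cylinder of radius 51 mm and height 136 mm. The lower flange rests on z = 0 and the three cylinders share a vertical axis.


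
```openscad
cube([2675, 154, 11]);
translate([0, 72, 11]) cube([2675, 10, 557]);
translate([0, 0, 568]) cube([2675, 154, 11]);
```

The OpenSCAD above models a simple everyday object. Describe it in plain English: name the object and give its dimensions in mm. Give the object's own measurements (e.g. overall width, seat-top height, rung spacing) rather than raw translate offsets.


An I-beam lying along x, 2675 mm long. Overall section height 579 mm. Two flanges 154 mm wide (y) and 11 mm thick, one on the floor and one at the top; a web 10 mm thick runs between them, centred on the flange width.


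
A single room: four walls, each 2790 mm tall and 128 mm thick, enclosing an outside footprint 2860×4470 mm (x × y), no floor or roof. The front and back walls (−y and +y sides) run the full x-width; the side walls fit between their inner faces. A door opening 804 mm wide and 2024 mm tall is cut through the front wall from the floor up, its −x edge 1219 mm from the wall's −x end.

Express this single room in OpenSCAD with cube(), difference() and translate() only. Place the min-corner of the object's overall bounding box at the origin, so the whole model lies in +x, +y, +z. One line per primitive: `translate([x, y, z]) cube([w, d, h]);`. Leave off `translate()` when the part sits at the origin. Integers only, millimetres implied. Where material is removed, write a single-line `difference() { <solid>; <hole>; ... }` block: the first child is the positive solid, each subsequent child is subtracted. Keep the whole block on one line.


difference() { cube([2860, 128, 2790]); translate([1219, 0, 0]) cube([804, 128, 2024]); }
translate([0, 4342, 0]) cube([2860, 128, 2790]);
translate([0, 128, 0]) cube([128, 4214, 2790]);
translate([2732, 128, 0]) cube([128, 4214, 2790]);


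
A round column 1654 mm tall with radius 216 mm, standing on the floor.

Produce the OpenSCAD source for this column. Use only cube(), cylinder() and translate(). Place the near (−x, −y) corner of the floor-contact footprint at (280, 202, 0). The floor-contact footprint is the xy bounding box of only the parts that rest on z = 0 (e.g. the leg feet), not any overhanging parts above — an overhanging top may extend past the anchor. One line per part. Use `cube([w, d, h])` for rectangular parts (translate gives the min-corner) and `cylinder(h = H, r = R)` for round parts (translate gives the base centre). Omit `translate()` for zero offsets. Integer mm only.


translate([496, 418, 0]) cylinder(h = 1654, r = 216);


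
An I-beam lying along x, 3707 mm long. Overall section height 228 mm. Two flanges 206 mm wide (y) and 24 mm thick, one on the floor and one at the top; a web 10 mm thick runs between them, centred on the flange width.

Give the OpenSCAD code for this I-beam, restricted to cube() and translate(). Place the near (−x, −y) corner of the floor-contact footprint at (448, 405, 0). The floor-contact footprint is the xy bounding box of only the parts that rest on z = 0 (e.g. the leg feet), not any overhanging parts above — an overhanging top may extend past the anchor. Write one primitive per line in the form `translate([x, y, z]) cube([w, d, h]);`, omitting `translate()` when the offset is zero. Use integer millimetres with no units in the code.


translate([448, 405, 0]) cube([3707, 206, 24]);
translate([448, 503, 24]) cube([3707, 10, 180]);
translate([448, 405, 204]) cube([3707, 206, 24]);


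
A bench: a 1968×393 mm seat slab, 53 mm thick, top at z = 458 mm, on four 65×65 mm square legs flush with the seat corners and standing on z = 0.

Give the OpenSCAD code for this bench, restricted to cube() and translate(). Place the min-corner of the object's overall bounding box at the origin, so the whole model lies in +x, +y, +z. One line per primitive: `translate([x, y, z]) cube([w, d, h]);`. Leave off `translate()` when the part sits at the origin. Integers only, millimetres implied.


translate([0, 0, 405]) cube([1968, 393, 53]);
cube([65, 65, 405]);
translate([0, 328, 0]) cube([65, 65, 405]);
translate([1903, 0, 0]) cube([65, 65, 405]);
translate([1903, 328, 0]) cube([65, 65, 405]);


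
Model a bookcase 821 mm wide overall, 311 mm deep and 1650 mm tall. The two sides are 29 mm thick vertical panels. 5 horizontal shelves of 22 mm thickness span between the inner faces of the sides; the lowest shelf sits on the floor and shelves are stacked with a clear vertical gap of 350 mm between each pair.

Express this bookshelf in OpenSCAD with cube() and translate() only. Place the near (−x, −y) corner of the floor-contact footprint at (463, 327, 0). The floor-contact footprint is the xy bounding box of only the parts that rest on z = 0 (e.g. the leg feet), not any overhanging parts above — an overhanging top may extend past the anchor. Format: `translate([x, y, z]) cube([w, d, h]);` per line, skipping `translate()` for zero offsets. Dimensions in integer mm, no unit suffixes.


translate([463, 327, 0]) cube([29, 311, 1650]);
translate([1255, 327, 0]) cube([29, 311, 1650]);
translate([492, 327, 0]) cube([763, 311, 22]);
translate([492, 327, 372]) cube([763, 311, 22]);
translate([492, 327, 744]) cube([763, 311, 22]);
translate([492, 327, 1116]) cube([763, 311, 22]);
translate([492, 327, 1488]) cube([763, 311, 22]);


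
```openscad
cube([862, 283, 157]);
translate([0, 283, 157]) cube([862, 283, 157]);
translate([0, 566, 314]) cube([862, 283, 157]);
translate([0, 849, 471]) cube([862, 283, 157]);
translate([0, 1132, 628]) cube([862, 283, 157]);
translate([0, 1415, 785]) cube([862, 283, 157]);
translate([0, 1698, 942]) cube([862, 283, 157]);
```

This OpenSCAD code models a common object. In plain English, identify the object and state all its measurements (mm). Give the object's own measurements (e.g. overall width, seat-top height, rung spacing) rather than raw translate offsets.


A straight staircase of 7 solid steps. Each step is 862 mm wide (x), 283 mm deep (y, the going) and 157 mm tall (the rise). The first step rests on the floor; each subsequent step sits one going further in +y and one rise higher in +z, directly behind and above the previous step with no overlap.


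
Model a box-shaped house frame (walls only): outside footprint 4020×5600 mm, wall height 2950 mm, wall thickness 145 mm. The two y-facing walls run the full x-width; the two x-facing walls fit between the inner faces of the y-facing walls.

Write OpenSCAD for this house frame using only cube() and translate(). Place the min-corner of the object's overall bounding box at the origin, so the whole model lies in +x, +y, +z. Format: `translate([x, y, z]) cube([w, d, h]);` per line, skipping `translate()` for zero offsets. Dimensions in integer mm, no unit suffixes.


cube([4020, 145, 2950]);
translate([0, 5455, 0]) cube([4020, 145, 2950]);
translate([0, 145, 0]) cube([145, 5310, 2950]);
translate([3875, 145, 0]) cube([145, 5310, 2950]);


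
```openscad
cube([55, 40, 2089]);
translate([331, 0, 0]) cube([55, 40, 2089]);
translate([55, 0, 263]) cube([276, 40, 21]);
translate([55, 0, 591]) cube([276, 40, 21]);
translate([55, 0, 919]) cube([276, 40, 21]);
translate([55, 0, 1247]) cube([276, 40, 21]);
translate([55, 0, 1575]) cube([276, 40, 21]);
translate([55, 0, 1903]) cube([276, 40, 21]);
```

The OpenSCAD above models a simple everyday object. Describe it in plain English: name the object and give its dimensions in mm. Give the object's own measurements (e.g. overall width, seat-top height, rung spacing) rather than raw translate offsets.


A straight ladder. Two 55×40 mm vertical rails, 2089 mm tall, stand 386 mm apart (outside-to-outside) with their front faces coplanar on the −y side. 6 rungs, each 40 mm deep and 21 mm tall, span between the inner faces of the rails, front faces flush with the rails. The lowest rung's underside is at z = 263 mm and rungs are spaced 328 mm apart (underside to underside).


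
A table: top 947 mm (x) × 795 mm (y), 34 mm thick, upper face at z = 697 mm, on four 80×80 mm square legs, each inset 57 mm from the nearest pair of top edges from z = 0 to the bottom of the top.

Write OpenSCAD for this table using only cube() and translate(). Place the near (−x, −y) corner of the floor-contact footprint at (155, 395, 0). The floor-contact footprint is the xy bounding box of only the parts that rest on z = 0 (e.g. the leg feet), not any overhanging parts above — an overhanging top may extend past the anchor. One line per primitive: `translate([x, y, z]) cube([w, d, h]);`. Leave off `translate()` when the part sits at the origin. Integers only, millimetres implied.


// leg_h = 697 - 34 = 663
translate([98, 338, 663]) cube([947, 795, 34]);
translate([155, 395, 0]) cube([80, 80, 663]);
translate([908, 395, 0]) cube([80, 80, 663]);
translate([155, 996, 0]) cube([80, 80, 663]);
translate([908, 996, 0]) cube([80, 80, 663]);


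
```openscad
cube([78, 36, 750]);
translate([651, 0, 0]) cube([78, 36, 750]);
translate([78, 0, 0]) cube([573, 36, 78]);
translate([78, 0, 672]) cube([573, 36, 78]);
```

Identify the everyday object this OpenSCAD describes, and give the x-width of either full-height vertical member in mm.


A picture frame. The border width is 78 mm.

Four thin pieces enclosing a rectangular opening — a picture frame. The two full-height stiles are 750 mm tall; the top rail sits at z = 672 and is 78 mm tall, so the border above the opening is 750 − 672 = 78 mm, matching the stile x-width.


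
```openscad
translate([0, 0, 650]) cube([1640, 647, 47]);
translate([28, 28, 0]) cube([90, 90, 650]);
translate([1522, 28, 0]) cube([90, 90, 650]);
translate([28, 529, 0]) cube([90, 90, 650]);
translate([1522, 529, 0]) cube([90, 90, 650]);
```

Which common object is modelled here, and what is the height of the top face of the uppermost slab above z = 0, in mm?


A table. The table height is 697 mm.

A 1640×647×47 slab sits at z = 650 on four 90 mm square posts — a table. The top surface is at 650 + 47 = 697 mm.


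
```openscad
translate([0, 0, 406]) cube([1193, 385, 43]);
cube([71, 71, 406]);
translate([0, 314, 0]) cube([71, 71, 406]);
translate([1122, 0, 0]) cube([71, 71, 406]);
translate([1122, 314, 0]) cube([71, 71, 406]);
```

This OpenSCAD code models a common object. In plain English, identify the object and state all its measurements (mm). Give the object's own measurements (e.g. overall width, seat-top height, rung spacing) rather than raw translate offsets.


A long wooden bench with a 1193 mm (x) × 385 mm (y) seat, 43 mm thick, its top surface 449 mm above the floor. Four 71 mm square legs at the seat corners, flush with the edges, run from z = 0 to the seat underside.


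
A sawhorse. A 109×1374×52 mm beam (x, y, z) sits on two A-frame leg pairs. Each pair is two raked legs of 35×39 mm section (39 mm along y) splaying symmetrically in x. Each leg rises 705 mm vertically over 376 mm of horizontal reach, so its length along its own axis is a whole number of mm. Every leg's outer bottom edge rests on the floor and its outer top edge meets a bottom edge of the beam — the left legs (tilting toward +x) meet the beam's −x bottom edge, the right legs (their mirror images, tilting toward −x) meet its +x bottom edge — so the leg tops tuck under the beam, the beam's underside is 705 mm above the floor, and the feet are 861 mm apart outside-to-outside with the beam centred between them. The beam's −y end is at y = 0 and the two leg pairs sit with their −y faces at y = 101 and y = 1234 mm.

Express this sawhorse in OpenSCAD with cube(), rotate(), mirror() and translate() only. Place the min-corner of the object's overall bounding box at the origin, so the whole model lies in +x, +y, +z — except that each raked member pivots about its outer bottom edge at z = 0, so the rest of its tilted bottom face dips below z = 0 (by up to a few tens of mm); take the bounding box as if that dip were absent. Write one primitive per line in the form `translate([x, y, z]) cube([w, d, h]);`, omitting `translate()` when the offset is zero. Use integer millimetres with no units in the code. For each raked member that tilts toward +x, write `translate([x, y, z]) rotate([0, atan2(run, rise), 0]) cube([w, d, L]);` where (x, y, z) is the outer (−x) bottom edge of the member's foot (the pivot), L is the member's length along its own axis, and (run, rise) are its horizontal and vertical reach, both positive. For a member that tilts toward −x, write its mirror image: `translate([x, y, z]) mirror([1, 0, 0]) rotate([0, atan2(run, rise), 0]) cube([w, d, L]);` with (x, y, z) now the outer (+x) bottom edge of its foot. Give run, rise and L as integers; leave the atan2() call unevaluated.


// leg length = √(376² + 705²) = 799
// right-leg outer foot x = 2·376 + 109 = 861
// beam min-corner = (376, 0, 705)
translate([376, 0, 705]) cube([109, 1374, 52]);
translate([0, 101, 0]) rotate([0, atan2(376, 705), 0]) cube([35, 39, 799]);
translate([861, 101, 0]) mirror([1, 0, 0]) rotate([0, atan2(376, 705), 0]) cube([35, 39, 799]);
translate([0, 1234, 0]) rotate([0, atan2(376, 705), 0]) cube([35, 39, 799]);
translate([861, 1234, 0]) mirror([1, 0, 0]) rotate([0, atan2(376, 705), 0]) cube([35, 39, 799]);


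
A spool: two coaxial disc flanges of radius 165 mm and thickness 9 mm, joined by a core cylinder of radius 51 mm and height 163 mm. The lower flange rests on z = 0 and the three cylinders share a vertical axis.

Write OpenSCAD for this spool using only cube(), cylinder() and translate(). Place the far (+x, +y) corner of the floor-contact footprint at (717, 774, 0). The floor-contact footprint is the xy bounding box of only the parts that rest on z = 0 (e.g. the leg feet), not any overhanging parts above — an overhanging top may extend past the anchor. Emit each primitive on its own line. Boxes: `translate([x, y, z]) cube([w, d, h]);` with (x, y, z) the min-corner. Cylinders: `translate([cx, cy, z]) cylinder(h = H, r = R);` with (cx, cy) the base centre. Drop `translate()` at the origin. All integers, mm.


translate([552, 609, 0]) cylinder(h = 9, r = 165);
translate([552, 609, 9]) cylinder(h = 163, r = 51);
translate([552, 609, 172]) cylinder(h = 9, r = 165);


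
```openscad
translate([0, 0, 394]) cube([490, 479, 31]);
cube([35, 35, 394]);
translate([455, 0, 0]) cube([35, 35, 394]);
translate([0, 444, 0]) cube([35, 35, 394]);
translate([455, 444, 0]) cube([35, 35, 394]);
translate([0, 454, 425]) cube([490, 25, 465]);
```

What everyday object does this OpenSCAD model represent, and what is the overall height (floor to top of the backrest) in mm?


A chair. The overall height is 890 mm.

A slab on four corner posts with a tall panel at the back — a chair. The seat slab sits at z = 394 with thickness 31, and the 465 mm backrest starts at the seat top, so the overall height is 394 + 31 + 465 = 890 mm.


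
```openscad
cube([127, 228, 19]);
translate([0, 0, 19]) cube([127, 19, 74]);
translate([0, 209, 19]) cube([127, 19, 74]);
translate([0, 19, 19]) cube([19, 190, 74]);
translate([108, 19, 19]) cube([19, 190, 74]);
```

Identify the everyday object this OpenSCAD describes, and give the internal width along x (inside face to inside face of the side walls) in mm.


An open box. The internal width is 89 mm.

A 127×228 base slab with four walls standing on it — an open box. The base is 127 mm wide and the walls are 19 mm thick, so the internal width is 127 − 2 × 19 = 89 mm.


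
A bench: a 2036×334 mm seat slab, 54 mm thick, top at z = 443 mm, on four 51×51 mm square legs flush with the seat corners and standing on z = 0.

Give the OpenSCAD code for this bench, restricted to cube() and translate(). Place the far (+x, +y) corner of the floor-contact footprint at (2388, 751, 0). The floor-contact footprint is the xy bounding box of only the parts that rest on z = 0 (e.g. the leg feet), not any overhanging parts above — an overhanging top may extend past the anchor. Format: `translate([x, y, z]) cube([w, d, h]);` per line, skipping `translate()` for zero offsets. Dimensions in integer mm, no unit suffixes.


// leg_h = 443 − 54 = 389
translate([352, 417, 389]) cube([2036, 334, 54]);
translate([352, 417, 0]) cube([51, 51, 389]);
translate([352, 700, 0]) cube([51, 51, 389]);
translate([2337, 417, 0]) cube([51, 51, 389]);
translate([2337, 700, 0]) cube([51, 51, 389]);


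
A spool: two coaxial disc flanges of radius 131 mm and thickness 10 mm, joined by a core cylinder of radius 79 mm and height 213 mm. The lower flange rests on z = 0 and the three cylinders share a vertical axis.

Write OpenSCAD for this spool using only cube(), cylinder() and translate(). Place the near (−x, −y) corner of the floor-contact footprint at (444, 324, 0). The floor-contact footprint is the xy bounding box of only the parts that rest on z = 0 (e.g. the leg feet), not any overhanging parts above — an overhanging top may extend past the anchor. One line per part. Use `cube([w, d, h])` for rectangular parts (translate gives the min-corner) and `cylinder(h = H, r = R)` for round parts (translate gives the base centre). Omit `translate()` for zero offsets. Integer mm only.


translate([575, 455, 0]) cylinder(h = 10, r = 131);
translate([575, 455, 10]) cylinder(h = 213, r = 79);
translate([575, 455, 223]) cylinder(h = 10, r = 131);


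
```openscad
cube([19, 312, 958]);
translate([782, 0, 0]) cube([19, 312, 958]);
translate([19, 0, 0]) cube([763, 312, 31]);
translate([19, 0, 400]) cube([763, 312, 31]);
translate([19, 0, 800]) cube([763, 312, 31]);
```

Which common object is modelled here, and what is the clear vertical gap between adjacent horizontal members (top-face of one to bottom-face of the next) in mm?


A bookshelf. The clear shelf gap is 369 mm.

Two tall side panels with 3 horizontal boards between them — a bookshelf. The first two shelf undersides are at z = 0 and z = 400; with shelf thickness 31, the clear gap is 400 − 0 − 31 = 369 mm.


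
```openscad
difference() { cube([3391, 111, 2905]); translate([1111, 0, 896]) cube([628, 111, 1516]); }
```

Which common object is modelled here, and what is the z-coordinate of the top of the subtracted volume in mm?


A wall with a window opening. The window head height is 2412 mm.

A wall with a rectangular opening subtracted — a window. Sill at z = 896, opening 1516 mm tall, so the head is at 896 + 1516 = 2412 mm.


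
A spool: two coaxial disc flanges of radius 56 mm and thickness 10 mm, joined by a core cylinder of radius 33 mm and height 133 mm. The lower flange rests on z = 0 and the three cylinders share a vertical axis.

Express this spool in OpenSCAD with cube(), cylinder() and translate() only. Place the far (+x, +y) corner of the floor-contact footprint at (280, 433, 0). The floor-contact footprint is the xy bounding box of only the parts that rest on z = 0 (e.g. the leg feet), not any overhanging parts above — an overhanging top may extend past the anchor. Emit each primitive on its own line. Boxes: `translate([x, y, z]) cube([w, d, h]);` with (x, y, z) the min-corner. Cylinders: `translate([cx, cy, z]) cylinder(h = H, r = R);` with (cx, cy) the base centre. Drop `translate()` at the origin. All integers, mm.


translate([224, 377, 0]) cylinder(h = 10, r = 56);
translate([224, 377, 10]) cylinder(h = 133, r = 33);
translate([224, 377, 143]) cylinder(h = 10, r = 56);


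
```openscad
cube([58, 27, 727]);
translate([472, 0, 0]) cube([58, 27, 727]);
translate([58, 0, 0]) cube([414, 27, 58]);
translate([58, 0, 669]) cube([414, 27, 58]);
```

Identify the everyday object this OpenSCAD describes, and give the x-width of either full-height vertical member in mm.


A picture frame. The border width is 58 mm.

Four thin pieces enclosing a rectangular opening — a picture frame. The two full-height stiles are 727 mm tall; the top rail sits at z = 669 and is 58 mm tall, so the border above the opening is 727 − 669 = 58 mm, matching the stile x-width.


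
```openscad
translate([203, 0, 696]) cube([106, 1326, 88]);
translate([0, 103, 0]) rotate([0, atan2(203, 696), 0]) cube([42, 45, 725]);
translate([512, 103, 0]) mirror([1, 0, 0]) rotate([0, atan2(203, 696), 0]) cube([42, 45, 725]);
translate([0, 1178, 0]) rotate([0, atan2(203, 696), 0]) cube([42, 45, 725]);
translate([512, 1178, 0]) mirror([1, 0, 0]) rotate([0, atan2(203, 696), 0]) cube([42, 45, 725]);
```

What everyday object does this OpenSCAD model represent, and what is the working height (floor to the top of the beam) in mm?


A sawhorse. The overall height is 784 mm.

A beam across two mirrored pairs of raked legs — a sawhorse. The beam's underside is at z = 696 (matching the legs' vertical rise in atan2(203, 696)) and the beam is 88 mm tall, so its top is at 696 + 88 = 784 mm. The raked legs top out at the beam's underside, so that is the highest point.


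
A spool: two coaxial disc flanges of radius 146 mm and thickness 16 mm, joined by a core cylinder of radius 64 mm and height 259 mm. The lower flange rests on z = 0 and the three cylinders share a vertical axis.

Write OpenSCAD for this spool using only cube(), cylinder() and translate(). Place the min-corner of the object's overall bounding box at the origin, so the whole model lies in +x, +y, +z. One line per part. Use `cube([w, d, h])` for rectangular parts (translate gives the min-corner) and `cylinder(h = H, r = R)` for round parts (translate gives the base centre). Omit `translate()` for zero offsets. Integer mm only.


translate([146, 146, 0]) cylinder(h = 16, r = 146);
translate([146, 146, 16]) cylinder(h = 259, r = 64);
translate([146, 146, 275]) cylinder(h = 16, r = 146);


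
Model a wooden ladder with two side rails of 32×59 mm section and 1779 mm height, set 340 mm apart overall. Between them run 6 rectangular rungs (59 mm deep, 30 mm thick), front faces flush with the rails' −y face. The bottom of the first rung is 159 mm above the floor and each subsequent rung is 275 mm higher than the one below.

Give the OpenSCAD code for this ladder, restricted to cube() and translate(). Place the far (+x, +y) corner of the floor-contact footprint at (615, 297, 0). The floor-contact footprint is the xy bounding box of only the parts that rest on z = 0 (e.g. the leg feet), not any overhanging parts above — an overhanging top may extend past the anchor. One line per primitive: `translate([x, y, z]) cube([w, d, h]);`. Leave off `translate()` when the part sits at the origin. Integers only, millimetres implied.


translate([275, 238, 0]) cube([32, 59, 1779]);
translate([583, 238, 0]) cube([32, 59, 1779]);
translate([307, 238, 159]) cube([276, 59, 30]);
translate([307, 238, 434]) cube([276, 59, 30]);
translate([307, 238, 709]) cube([276, 59, 30]);
translate([307, 238, 984]) cube([276, 59, 30]);
translate([307, 238, 1259]) cube([276, 59, 30]);
translate([307, 238, 1534]) cube([276, 59, 30]);


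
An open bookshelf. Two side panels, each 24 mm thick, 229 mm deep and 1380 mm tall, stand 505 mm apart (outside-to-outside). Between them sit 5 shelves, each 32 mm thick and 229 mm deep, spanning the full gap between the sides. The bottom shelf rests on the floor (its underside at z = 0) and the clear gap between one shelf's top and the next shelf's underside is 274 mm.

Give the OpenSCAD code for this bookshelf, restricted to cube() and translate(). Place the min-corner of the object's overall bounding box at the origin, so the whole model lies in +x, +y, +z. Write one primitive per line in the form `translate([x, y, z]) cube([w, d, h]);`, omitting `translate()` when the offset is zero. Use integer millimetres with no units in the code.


cube([24, 229, 1380]);
translate([481, 0, 0]) cube([24, 229, 1380]);
translate([24, 0, 0]) cube([457, 229, 32]);
translate([24, 0, 306]) cube([457, 229, 32]);
translate([24, 0, 612]) cube([457, 229, 32]);
translate([24, 0, 918]) cube([457, 229, 32]);
translate([24, 0, 1224]) cube([457, 229, 32]);


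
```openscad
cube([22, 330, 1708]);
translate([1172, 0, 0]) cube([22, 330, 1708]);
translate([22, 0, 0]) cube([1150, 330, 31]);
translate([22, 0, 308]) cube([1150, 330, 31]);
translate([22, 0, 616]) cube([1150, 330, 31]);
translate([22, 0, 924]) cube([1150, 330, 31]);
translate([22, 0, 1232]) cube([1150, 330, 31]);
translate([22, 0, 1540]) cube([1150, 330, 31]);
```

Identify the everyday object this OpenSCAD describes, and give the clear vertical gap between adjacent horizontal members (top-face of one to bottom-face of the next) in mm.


A bookshelf. The clear shelf gap is 277 mm.

Two tall side panels with 6 horizontal boards between them — a bookshelf. The first two shelf undersides are at z = 0 and z = 308; with shelf thickness 31, the clear gap is 308 − 0 − 31 = 277 mm.


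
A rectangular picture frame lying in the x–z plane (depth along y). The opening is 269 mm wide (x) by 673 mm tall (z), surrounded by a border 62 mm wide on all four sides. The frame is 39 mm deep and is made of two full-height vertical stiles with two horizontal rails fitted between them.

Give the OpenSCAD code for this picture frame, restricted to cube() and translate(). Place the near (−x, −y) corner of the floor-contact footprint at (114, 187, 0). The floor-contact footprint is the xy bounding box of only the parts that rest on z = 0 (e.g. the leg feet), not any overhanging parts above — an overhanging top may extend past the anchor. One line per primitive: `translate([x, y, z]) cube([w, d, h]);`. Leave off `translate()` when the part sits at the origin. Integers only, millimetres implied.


translate([114, 187, 0]) cube([62, 39, 797]);
translate([445, 187, 0]) cube([62, 39, 797]);
translate([176, 187, 0]) cube([269, 39, 62]);
translate([176, 187, 735]) cube([269, 39, 62]);


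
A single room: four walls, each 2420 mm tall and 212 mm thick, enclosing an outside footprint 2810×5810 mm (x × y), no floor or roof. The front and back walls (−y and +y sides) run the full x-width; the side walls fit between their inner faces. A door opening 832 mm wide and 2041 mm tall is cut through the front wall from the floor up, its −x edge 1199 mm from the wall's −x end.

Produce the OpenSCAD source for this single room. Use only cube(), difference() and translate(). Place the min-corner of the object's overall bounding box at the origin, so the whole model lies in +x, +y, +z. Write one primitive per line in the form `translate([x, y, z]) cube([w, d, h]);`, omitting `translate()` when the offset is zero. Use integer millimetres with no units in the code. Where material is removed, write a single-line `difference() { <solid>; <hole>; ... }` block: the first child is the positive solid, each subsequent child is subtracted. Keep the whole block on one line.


difference() { cube([2810, 212, 2420]); translate([1199, 0, 0]) cube([832, 212, 2041]); }
translate([0, 5598, 0]) cube([2810, 212, 2420]);
translate([0, 212, 0]) cube([212, 5386, 2420]);
translate([2598, 212, 0]) cube([212, 5386, 2420]);


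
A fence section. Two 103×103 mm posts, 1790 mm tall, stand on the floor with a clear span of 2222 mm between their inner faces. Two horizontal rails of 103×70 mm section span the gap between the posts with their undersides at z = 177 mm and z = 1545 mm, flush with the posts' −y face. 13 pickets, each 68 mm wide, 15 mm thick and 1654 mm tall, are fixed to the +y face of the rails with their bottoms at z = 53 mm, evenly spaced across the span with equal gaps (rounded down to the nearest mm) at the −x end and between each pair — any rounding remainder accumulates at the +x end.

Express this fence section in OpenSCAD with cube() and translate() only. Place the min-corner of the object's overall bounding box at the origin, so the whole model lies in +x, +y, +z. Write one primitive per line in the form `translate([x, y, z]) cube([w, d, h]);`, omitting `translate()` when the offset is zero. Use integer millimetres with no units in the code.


cube([103, 103, 1790]);
translate([2325, 0, 0]) cube([103, 103, 1790]);
translate([103, 0, 177]) cube([2222, 103, 70]);
translate([103, 0, 1545]) cube([2222, 103, 70]);
translate([198, 103, 53]) cube([68, 15, 1654]);
translate([361, 103, 53]) cube([68, 15, 1654]);
translate([524, 103, 53]) cube([68, 15, 1654]);
translate([687, 103, 53]) cube([68, 15, 1654]);
translate([850, 103, 53]) cube([68, 15, 1654]);
translate([1013, 103, 53]) cube([68, 15, 1654]);
translate([1176, 103, 53]) cube([68, 15, 1654]);
translate([1339, 103, 53]) cube([68, 15, 1654]);
translate([1502, 103, 53]) cube([68, 15, 1654]);
translate([1665, 103, 53]) cube([68, 15, 1654]);
translate([1828, 103, 53]) cube([68, 15, 1654]);
translate([1991, 103, 53]) cube([68, 15, 1654]);
translate([2154, 103, 53]) cube([68, 15, 1654]);


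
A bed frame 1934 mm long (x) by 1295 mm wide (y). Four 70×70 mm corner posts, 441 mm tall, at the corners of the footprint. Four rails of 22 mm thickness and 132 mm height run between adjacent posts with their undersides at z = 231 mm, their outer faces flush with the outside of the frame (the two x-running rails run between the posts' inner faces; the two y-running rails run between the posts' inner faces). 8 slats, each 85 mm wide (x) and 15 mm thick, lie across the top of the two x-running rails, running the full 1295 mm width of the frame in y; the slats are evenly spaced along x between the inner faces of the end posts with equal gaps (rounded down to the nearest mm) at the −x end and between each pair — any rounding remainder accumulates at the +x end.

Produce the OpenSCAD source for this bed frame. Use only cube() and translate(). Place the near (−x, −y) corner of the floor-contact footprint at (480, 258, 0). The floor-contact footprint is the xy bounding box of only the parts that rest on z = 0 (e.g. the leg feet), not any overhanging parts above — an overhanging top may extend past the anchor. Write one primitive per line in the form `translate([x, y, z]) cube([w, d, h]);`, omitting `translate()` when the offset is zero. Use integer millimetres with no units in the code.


translate([480, 258, 0]) cube([70, 70, 441]);
translate([480, 1483, 0]) cube([70, 70, 441]);
translate([2344, 258, 0]) cube([70, 70, 441]);
translate([2344, 1483, 0]) cube([70, 70, 441]);
translate([550, 258, 231]) cube([1794, 22, 132]);
translate([550, 1531, 231]) cube([1794, 22, 132]);
translate([480, 328, 231]) cube([22, 1155, 132]);
translate([2392, 328, 231]) cube([22, 1155, 132]);
translate([673, 258, 363]) cube([85, 1295, 15]);
translate([881, 258, 363]) cube([85, 1295, 15]);
translate([1089, 258, 363]) cube([85, 1295, 15]);
translate([1297, 258, 363]) cube([85, 1295, 15]);
translate([1505, 258, 363]) cube([85, 1295, 15]);
translate([1713, 258, 363]) cube([85, 1295, 15]);
translate([1921, 258, 363]) cube([85, 1295, 15]);
translate([2129, 258, 363]) cube([85, 1295, 15]);
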